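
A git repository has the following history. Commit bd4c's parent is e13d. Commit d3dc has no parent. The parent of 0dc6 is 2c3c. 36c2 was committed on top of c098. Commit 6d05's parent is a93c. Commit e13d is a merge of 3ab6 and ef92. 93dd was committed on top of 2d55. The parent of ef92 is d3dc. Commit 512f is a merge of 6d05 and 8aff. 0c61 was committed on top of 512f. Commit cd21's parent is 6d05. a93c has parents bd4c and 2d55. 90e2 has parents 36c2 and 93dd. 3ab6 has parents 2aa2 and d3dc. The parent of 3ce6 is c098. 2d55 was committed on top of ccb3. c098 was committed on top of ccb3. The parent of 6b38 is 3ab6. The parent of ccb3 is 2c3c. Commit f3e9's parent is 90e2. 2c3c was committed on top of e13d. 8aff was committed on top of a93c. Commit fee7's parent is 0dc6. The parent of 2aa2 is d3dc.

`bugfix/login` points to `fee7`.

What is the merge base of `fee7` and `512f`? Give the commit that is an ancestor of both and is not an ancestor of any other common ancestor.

2c3c

Ancestors of fee7: {0dc6, 2aa2, 2c3c, 3ab6, d3dc, e13d, ef92, fee7}.
Ancestors of 512f: {2aa2, 2c3c, 2d55, 3ab6, 512f, 6d05, 8aff, a93c, bd4c, ccb3, d3dc, e13d, ef92}.
Common ancestors: {2aa2, 2c3c, 3ab6, d3dc, e13d, ef92}.
Among these, 2c3c is not an ancestor of any other common ancestor — it is the merge base.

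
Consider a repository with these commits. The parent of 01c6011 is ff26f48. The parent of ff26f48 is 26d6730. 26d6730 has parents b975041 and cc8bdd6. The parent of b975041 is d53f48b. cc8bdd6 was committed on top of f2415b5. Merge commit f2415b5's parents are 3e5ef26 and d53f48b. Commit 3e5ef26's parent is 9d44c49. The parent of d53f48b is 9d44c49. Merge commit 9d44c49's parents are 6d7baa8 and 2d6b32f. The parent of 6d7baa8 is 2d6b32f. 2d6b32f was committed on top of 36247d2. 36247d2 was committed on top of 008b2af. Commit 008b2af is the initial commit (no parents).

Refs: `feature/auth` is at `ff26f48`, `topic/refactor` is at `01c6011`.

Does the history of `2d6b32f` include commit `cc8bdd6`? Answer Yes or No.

Ancestors of 2d6b32f: {008b2af, 2d6b32f, 36247d2}.
cc8bdd6 is not in that set, so it is not an ancestor of 2d6b32f.

No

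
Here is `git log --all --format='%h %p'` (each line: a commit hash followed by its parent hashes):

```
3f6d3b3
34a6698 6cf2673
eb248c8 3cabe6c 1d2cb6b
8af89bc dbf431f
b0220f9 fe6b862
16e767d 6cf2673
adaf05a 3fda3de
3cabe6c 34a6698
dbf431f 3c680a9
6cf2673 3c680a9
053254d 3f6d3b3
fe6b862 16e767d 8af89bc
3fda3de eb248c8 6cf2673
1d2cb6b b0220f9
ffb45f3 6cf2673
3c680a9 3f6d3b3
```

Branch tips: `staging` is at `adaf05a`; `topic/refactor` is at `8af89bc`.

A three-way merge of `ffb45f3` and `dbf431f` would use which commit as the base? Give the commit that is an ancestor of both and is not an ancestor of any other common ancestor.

Ancestors of ffb45f3: {3c680a9, 3f6d3b3, 6cf2673, ffb45f3}.
Ancestors of dbf431f: {3c680a9, 3f6d3b3, dbf431f}.
Common ancestors: {3c680a9, 3f6d3b3}.
Among these, 3c680a9 is not an ancestor of any other common ancestor — it is the merge base.

3c680a9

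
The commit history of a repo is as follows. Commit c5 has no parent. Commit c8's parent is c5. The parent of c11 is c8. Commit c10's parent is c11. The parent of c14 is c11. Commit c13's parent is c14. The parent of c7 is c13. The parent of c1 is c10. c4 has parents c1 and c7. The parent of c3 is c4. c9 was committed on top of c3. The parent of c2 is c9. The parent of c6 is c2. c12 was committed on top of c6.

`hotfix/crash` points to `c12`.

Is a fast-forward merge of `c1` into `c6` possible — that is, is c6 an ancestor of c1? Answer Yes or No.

A fast-forward from c6 to c1 is possible iff c6 is an ancestor of c1.
Ancestors of c1: {c1, c10, c11, c5, c8}.
c6 is not among them, so fast-forward is not possible.

No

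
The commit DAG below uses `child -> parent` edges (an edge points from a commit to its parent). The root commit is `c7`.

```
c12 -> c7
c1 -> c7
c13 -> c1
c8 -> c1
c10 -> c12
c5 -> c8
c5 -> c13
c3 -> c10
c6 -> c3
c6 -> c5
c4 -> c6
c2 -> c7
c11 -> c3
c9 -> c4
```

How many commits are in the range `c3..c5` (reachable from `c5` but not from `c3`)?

4

Reachable from c5: {c1, c13, c5, c7, c8}.
Reachable from c3: {c10, c12, c3, c7}.
In c5's history but not c3's: {c1, c13, c5, c8} — 4 commits.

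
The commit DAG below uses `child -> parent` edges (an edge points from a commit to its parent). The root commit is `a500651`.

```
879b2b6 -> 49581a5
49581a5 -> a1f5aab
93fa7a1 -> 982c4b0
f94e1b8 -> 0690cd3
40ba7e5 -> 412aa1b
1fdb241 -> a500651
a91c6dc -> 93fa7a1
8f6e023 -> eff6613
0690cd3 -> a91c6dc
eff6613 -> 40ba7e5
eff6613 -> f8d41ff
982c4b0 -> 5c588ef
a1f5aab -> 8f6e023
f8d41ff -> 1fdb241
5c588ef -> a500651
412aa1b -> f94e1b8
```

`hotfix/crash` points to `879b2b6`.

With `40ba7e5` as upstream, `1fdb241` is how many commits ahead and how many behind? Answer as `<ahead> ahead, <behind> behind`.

1 ahead, 8 behind

Reachable from 1fdb241: {1fdb241, a500651}.
Reachable from 40ba7e5: {0690cd3, 40ba7e5, 412aa1b, 5c588ef, 93fa7a1, 982c4b0, a500651, a91c6dc, f94e1b8}.
Only in 1fdb241's history (ahead): {1fdb241} — 1.
Only in 40ba7e5's history (behind): {0690cd3, 40ba7e5, 412aa1b, 5c588ef, 93fa7a1, 982c4b0, a91c6dc, f94e1b8} — 8.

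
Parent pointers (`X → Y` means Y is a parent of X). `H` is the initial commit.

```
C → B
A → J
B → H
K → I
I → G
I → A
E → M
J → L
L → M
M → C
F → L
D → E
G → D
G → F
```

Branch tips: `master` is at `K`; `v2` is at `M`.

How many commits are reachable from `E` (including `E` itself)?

Walking parent pointers from E: reachable set = {B, C, E, H, M}.
That is 5 commits.

5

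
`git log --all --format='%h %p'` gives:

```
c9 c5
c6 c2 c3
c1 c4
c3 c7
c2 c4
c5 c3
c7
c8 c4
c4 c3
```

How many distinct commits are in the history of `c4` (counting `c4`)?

3

Walking parent pointers from c4: reachable set = {c3, c4, c7}.
That is 3 commits.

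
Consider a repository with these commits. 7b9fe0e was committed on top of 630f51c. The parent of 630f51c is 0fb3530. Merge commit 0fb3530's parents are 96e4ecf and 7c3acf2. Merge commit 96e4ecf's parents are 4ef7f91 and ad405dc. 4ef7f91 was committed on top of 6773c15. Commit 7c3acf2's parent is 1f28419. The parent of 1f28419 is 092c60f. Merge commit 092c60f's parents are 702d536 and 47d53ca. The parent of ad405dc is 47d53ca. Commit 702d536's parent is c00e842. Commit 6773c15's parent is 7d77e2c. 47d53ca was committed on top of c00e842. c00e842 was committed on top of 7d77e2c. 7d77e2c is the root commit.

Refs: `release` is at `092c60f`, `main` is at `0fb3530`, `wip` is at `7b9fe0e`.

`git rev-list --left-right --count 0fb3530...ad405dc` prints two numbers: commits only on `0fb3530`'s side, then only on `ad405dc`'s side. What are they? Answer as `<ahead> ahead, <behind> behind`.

Reachable from 0fb3530: {092c60f, 0fb3530, 1f28419, 47d53ca, 4ef7f91, 6773c15, 702d536, 7c3acf2, 7d77e2c, 96e4ecf, ad405dc, c00e842}.
Reachable from ad405dc: {47d53ca, 7d77e2c, ad405dc, c00e842}.
Only in 0fb3530's history (ahead): {092c60f, 0fb3530, 1f28419, 4ef7f91, 6773c15, 702d536, 7c3acf2, 96e4ecf} — 8.
Only in ad405dc's history (behind): {} — 0.

8 ahead, 0 behind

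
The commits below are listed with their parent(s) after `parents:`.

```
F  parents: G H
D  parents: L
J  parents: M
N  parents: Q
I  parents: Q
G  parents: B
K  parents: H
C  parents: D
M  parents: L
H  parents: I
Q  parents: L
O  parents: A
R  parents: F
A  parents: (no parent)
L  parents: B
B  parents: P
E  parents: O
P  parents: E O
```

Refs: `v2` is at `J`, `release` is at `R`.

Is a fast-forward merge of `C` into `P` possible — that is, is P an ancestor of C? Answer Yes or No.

Yes

A fast-forward from P to C is possible iff P is an ancestor of C.
Ancestors of C: {A, B, C, D, E, L, O, P}.
P is among them, so fast-forward is possible.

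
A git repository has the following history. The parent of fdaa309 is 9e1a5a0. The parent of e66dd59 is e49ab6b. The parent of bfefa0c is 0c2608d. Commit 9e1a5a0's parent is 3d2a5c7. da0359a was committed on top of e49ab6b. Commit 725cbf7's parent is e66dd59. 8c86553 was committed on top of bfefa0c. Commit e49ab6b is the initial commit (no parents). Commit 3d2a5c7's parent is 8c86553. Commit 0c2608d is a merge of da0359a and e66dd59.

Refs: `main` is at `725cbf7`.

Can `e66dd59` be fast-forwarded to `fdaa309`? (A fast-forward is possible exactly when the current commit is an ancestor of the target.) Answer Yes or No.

Yes

A fast-forward from e66dd59 to fdaa309 is possible iff e66dd59 is an ancestor of fdaa309.
Ancestors of fdaa309: {0c2608d, 3d2a5c7, 8c86553, 9e1a5a0, bfefa0c, da0359a, e49ab6b, e66dd59, fdaa309}.
e66dd59 is among them, so fast-forward is possible.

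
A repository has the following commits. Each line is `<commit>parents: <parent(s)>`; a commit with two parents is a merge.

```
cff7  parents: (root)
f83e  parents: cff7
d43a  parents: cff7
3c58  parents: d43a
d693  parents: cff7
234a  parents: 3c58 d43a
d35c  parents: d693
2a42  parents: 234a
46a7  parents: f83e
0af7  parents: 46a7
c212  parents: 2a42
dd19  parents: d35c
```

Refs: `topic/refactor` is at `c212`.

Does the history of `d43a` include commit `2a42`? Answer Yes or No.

Ancestors of d43a: {cff7, d43a}.
2a42 is not in that set, so it is not an ancestor of d43a.

No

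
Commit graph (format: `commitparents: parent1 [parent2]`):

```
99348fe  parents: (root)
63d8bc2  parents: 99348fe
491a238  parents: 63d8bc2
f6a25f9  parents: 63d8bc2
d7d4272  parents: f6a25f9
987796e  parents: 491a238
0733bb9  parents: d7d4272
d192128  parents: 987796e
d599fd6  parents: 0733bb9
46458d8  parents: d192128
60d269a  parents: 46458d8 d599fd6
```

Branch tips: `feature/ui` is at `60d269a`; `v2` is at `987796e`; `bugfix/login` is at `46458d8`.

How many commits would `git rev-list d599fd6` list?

Walking parent pointers from d599fd6: reachable set = {0733bb9, 63d8bc2, 99348fe, d599fd6, d7d4272, f6a25f9}.
That is 6 commits.

6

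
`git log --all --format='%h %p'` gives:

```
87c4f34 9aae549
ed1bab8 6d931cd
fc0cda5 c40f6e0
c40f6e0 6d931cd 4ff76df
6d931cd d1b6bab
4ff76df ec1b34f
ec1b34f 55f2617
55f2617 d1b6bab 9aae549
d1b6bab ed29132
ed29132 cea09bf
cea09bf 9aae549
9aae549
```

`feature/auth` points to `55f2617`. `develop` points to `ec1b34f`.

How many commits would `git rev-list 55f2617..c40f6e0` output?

4

Reachable from c40f6e0: {4ff76df, 55f2617, 6d931cd, 9aae549, c40f6e0, cea09bf, d1b6bab, ec1b34f, ed29132}.
Reachable from 55f2617: {55f2617, 9aae549, cea09bf, d1b6bab, ed29132}.
In c40f6e0's history but not 55f2617's: {4ff76df, 6d931cd, c40f6e0, ec1b34f} — 4 commits.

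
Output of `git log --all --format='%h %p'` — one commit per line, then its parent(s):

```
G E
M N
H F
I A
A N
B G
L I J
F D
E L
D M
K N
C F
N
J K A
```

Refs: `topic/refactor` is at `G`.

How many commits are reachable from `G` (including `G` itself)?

Walking parent pointers from G: reachable set = {A, E, G, I, J, K, L, N}.
That is 8 commits.

8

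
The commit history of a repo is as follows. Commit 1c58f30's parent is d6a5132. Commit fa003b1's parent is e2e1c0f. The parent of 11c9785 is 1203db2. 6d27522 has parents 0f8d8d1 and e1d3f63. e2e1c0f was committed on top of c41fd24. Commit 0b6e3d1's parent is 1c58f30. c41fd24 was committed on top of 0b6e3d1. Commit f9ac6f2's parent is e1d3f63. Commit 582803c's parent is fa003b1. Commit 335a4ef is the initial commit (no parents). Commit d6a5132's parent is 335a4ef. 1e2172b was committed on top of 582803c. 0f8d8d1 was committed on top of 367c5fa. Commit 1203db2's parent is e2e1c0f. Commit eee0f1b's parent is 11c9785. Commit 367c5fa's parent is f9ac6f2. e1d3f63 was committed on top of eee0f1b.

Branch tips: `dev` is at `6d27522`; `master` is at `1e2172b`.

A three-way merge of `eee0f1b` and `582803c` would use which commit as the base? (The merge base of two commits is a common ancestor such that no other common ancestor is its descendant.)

Ancestors of eee0f1b: {0b6e3d1, 11c9785, 1203db2, 1c58f30, 335a4ef, c41fd24, d6a5132, e2e1c0f, eee0f1b}.
Ancestors of 582803c: {0b6e3d1, 1c58f30, 335a4ef, 582803c, c41fd24, d6a5132, e2e1c0f, fa003b1}.
Common ancestors: {0b6e3d1, 1c58f30, 335a4ef, c41fd24, d6a5132, e2e1c0f}.
Among these, e2e1c0f is not an ancestor of any other common ancestor — it is the merge base.

e2e1c0f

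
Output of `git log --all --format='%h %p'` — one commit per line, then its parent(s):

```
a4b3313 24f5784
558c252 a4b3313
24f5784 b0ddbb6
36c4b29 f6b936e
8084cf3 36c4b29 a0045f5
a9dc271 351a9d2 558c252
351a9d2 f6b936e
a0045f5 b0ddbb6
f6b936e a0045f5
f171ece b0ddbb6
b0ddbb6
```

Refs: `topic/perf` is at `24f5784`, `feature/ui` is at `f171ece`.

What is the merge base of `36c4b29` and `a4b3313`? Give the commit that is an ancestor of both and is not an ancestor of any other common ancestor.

b0ddbb6

Ancestors of 36c4b29: {36c4b29, a0045f5, b0ddbb6, f6b936e}.
Ancestors of a4b3313: {24f5784, a4b3313, b0ddbb6}.
Common ancestors: {b0ddbb6}.
The only common ancestor is b0ddbb6, so it is the merge base.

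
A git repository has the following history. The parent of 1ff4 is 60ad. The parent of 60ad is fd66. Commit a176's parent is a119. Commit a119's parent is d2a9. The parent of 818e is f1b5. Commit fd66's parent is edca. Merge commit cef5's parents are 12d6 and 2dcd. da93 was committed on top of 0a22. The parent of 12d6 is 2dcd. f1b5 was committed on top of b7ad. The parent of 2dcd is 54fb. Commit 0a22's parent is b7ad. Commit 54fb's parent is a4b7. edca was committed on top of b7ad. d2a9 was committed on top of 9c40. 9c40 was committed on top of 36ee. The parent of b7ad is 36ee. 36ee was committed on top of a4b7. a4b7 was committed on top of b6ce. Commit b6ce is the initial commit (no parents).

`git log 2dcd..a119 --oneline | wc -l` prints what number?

Reachable from a119: {36ee, 9c40, a119, a4b7, b6ce, d2a9}.
Reachable from 2dcd: {2dcd, 54fb, a4b7, b6ce}.
In a119's history but not 2dcd's: {36ee, 9c40, a119, d2a9} — 4 commits.

4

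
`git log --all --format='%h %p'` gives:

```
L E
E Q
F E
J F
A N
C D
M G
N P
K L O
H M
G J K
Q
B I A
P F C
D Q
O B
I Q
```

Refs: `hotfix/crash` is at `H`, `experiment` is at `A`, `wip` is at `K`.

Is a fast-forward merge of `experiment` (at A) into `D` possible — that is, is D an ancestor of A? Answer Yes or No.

A fast-forward from D to A is possible iff D is an ancestor of A.
Ancestors of A: {A, C, D, E, F, N, P, Q}.
D is among them, so fast-forward is possible.

Yes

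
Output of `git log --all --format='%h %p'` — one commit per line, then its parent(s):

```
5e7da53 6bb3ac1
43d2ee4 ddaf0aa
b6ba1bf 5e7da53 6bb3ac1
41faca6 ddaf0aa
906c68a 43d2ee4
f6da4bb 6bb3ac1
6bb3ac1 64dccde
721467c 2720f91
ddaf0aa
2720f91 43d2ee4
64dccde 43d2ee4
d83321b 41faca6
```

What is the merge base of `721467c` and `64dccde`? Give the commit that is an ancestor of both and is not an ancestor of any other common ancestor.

43d2ee4

Ancestors of 721467c: {2720f91, 43d2ee4, 721467c, ddaf0aa}.
Ancestors of 64dccde: {43d2ee4, 64dccde, ddaf0aa}.
Common ancestors: {43d2ee4, ddaf0aa}.
Among these, 43d2ee4 is not an ancestor of any other common ancestor — it is the merge base.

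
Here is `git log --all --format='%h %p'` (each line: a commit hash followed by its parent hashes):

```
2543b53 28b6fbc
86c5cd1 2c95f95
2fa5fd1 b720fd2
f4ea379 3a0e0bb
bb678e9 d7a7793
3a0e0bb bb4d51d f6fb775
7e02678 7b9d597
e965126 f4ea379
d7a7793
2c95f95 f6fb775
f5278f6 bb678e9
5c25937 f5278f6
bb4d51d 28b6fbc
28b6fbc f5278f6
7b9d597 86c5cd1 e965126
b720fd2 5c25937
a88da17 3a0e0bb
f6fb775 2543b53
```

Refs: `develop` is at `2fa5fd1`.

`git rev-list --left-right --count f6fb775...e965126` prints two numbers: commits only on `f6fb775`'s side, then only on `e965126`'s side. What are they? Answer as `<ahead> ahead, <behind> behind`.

Reachable from f6fb775: {2543b53, 28b6fbc, bb678e9, d7a7793, f5278f6, f6fb775}.
Reachable from e965126: {2543b53, 28b6fbc, 3a0e0bb, bb4d51d, bb678e9, d7a7793, e965126, f4ea379, f5278f6, f6fb775}.
Only in f6fb775's history (ahead): {} — 0.
Only in e965126's history (behind): {3a0e0bb, bb4d51d, e965126, f4ea379} — 4.

0 ahead, 4 behind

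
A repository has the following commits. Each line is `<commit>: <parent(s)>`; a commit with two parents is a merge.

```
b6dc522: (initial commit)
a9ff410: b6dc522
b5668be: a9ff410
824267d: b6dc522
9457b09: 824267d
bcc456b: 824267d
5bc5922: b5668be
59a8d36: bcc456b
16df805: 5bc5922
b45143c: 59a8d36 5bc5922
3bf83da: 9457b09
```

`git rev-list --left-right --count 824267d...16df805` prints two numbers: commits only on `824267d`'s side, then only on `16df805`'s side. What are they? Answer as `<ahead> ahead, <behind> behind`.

Reachable from 824267d: {824267d, b6dc522}.
Reachable from 16df805: {16df805, 5bc5922, a9ff410, b5668be, b6dc522}.
Only in 824267d's history (ahead): {824267d} — 1.
Only in 16df805's history (behind): {16df805, 5bc5922, a9ff410, b5668be} — 4.

1 ahead, 4 behind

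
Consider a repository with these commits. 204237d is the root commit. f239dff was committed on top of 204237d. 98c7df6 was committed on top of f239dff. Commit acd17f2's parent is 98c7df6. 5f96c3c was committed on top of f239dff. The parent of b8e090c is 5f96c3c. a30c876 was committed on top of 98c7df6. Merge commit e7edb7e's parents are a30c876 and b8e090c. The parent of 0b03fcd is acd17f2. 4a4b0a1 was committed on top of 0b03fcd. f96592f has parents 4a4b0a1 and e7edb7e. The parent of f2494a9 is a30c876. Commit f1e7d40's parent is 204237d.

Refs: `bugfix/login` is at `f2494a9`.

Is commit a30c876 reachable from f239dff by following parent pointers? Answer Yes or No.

Ancestors of f239dff: {204237d, f239dff}.
a30c876 is not in that set, so it is not an ancestor of f239dff.

No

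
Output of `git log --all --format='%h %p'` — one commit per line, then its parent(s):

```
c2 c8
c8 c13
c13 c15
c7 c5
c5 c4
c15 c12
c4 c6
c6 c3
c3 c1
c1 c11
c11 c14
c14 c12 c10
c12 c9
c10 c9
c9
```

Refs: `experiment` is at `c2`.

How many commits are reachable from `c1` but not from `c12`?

4

Reachable from c1: {c1, c10, c11, c12, c14, c9}.
Reachable from c12: {c12, c9}.
In c1's history but not c12's: {c1, c10, c11, c14} — 4 commits.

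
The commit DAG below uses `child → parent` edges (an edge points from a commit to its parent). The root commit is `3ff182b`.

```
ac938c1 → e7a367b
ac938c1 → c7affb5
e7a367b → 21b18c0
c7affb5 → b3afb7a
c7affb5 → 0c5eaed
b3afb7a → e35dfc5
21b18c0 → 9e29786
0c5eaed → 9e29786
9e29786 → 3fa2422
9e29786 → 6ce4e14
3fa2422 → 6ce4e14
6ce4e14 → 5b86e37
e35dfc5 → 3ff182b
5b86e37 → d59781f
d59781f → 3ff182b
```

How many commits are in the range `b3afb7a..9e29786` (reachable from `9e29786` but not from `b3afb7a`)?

Reachable from 9e29786: {3fa2422, 3ff182b, 5b86e37, 6ce4e14, 9e29786, d59781f}.
Reachable from b3afb7a: {3ff182b, b3afb7a, e35dfc5}.
In 9e29786's history but not b3afb7a's: {3fa2422, 5b86e37, 6ce4e14, 9e29786, d59781f} — 5 commits.

5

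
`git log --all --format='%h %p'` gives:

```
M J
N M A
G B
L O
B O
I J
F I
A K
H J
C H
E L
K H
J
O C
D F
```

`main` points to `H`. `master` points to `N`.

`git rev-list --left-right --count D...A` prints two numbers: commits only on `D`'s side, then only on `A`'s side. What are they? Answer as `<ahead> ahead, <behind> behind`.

Reachable from D: {D, F, I, J}.
Reachable from A: {A, H, J, K}.
Only in D's history (ahead): {D, F, I} — 3.
Only in A's history (behind): {A, H, K} — 3.

3 ahead, 3 behind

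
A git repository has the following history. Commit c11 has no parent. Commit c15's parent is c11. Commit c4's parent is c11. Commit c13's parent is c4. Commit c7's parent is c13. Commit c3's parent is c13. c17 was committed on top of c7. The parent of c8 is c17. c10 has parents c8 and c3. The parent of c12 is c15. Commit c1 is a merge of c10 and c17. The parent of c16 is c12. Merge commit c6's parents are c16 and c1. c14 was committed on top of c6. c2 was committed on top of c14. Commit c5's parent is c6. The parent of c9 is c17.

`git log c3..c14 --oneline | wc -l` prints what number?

Reachable from c14: {c1, c10, c11, c12, c13, c14, c15, c16, c17, c3, c4, c6, c7, c8}.
Reachable from c3: {c11, c13, c3, c4}.
In c14's history but not c3's: {c1, c10, c12, c14, c15, c16, c17, c6, c7, c8} — 10 commits.

10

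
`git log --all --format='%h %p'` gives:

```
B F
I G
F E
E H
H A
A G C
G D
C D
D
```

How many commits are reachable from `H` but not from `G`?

3

Reachable from H: {A, C, D, G, H}.
Reachable from G: {D, G}.
In H's history but not G's: {A, C, H} — 3 commits.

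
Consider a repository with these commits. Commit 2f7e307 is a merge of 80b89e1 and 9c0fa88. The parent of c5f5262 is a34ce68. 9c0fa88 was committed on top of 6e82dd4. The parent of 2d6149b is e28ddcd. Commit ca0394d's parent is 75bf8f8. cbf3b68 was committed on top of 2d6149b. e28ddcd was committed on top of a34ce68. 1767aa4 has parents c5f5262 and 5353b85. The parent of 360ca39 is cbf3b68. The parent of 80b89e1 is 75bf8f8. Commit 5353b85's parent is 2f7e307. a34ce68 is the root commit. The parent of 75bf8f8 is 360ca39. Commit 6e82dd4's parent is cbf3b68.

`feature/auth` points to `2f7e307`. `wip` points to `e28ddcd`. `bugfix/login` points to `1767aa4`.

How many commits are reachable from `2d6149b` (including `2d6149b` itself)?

3

Walking parent pointers from 2d6149b: reachable set = {2d6149b, a34ce68, e28ddcd}.
That is 3 commits.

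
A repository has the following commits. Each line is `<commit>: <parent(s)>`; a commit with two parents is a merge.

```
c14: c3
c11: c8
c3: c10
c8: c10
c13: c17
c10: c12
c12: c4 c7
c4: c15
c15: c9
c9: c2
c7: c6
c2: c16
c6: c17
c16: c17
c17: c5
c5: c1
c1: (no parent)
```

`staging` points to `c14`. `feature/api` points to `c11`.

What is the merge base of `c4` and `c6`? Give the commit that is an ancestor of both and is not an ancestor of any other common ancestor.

c17

Ancestors of c4: {c1, c15, c16, c17, c2, c4, c5, c9}.
Ancestors of c6: {c1, c17, c5, c6}.
Common ancestors: {c1, c17, c5}.
Among these, c17 is not an ancestor of any other common ancestor — it is the merge base.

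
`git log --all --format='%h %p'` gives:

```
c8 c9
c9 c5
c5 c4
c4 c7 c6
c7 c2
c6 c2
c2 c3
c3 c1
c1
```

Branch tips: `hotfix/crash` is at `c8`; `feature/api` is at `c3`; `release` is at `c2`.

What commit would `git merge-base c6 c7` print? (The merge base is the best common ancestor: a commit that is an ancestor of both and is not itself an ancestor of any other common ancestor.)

c2

Ancestors of c6: {c1, c2, c3, c6}.
Ancestors of c7: {c1, c2, c3, c7}.
Common ancestors: {c1, c2, c3}.
Among these, c2 is not an ancestor of any other common ancestor — it is the merge base.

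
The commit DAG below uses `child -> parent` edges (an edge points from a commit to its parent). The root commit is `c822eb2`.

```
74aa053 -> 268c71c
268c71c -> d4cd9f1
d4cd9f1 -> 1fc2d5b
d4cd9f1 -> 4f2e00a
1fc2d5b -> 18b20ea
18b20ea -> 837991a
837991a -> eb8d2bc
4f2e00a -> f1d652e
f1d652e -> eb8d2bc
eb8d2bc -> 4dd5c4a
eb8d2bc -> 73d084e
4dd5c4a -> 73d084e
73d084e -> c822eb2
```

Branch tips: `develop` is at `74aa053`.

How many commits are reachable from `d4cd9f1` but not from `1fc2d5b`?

3

Reachable from d4cd9f1: {18b20ea, 1fc2d5b, 4dd5c4a, 4f2e00a, 73d084e, 837991a, c822eb2, d4cd9f1, eb8d2bc, f1d652e}.
Reachable from 1fc2d5b: {18b20ea, 1fc2d5b, 4dd5c4a, 73d084e, 837991a, c822eb2, eb8d2bc}.
In d4cd9f1's history but not 1fc2d5b's: {4f2e00a, d4cd9f1, f1d652e} — 3 commits.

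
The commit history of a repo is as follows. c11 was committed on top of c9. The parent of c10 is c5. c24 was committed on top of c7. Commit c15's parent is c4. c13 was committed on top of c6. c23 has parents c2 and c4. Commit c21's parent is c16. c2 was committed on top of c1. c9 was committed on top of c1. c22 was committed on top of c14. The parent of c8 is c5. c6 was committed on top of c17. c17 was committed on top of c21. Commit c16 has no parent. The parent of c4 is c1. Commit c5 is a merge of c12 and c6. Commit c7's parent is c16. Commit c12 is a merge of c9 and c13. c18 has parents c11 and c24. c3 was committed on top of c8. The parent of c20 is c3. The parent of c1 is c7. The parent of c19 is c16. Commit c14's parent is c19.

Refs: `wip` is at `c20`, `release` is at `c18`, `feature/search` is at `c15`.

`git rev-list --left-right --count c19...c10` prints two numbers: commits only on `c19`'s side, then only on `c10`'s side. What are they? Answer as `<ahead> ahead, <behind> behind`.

1 ahead, 10 behind

Reachable from c19: {c16, c19}.
Reachable from c10: {c1, c10, c12, c13, c16, c17, c21, c5, c6, c7, c9}.
Only in c19's history (ahead): {c19} — 1.
Only in c10's history (behind): {c1, c10, c12, c13, c17, c21, c5, c6, c7, c9} — 10.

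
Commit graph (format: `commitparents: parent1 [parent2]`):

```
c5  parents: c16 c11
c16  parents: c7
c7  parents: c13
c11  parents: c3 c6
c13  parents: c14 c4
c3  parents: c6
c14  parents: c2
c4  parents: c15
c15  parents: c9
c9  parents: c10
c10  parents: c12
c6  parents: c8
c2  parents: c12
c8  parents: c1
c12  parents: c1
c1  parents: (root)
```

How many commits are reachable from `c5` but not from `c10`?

13

Reachable from c5: {c1, c10, c11, c12, c13, c14, c15, c16, c2, c3, c4, c5, c6, c7, c8, c9}.
Reachable from c10: {c1, c10, c12}.
In c5's history but not c10's: {c11, c13, c14, c15, c16, c2, c3, c4, c5, c6, c7, c8, c9} — 13 commits.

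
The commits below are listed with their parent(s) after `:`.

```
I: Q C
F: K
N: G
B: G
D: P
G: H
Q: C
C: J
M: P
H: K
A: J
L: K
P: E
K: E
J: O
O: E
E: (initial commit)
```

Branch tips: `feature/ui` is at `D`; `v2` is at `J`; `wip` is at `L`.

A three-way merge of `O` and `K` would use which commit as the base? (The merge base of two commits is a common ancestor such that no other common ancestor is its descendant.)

E

Ancestors of O: {E, O}.
Ancestors of K: {E, K}.
Common ancestors: {E}.
The only common ancestor is E, so it is the merge base.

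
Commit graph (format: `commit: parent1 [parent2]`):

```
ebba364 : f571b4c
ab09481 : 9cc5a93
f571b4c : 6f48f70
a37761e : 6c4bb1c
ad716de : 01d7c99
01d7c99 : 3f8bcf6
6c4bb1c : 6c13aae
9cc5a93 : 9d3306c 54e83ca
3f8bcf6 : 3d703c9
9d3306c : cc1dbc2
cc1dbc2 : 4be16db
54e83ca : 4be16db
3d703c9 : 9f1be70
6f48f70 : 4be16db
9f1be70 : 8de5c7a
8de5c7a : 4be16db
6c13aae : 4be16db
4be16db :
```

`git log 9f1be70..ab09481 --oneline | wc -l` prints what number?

5

Reachable from ab09481: {4be16db, 54e83ca, 9cc5a93, 9d3306c, ab09481, cc1dbc2}.
Reachable from 9f1be70: {4be16db, 8de5c7a, 9f1be70}.
In ab09481's history but not 9f1be70's: {54e83ca, 9cc5a93, 9d3306c, ab09481, cc1dbc2} — 5 commits.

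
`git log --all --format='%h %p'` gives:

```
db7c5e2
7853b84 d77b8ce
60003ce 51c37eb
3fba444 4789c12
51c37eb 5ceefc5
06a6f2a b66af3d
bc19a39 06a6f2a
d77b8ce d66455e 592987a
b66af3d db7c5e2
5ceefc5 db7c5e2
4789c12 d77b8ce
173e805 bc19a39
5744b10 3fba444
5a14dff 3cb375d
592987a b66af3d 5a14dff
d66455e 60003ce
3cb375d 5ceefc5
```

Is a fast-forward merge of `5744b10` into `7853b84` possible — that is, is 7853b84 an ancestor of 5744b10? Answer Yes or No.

No

A fast-forward from 7853b84 to 5744b10 is possible iff 7853b84 is an ancestor of 5744b10.
Ancestors of 5744b10: {3cb375d, 3fba444, 4789c12, 51c37eb, 5744b10, 592987a, 5a14dff, 5ceefc5, 60003ce, b66af3d, d66455e, d77b8ce, db7c5e2}.
7853b84 is not among them, so fast-forward is not possible.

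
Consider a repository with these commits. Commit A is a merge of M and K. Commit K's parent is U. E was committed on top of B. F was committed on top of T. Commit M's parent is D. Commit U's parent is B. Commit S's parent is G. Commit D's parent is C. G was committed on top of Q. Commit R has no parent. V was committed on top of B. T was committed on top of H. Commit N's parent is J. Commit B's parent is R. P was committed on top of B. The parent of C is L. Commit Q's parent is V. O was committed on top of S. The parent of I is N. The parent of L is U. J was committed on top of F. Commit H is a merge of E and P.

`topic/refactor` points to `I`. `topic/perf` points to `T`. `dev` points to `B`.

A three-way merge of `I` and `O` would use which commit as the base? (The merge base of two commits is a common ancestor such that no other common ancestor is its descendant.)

Ancestors of I: {B, E, F, H, I, J, N, P, R, T}.
Ancestors of O: {B, G, O, Q, R, S, V}.
Common ancestors: {B, R}.
Among these, B is not an ancestor of any other common ancestor — it is the merge base.

B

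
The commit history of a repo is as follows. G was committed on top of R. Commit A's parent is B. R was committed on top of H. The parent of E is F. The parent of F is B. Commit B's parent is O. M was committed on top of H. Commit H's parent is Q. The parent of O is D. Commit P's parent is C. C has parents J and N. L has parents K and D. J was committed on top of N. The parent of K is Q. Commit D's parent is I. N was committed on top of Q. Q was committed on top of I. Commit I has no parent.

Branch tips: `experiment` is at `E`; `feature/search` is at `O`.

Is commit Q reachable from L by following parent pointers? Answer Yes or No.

Ancestors of L (commits reachable by following parents): {D, I, K, L, Q}.
Q is in that set, so it is an ancestor of L.

Yes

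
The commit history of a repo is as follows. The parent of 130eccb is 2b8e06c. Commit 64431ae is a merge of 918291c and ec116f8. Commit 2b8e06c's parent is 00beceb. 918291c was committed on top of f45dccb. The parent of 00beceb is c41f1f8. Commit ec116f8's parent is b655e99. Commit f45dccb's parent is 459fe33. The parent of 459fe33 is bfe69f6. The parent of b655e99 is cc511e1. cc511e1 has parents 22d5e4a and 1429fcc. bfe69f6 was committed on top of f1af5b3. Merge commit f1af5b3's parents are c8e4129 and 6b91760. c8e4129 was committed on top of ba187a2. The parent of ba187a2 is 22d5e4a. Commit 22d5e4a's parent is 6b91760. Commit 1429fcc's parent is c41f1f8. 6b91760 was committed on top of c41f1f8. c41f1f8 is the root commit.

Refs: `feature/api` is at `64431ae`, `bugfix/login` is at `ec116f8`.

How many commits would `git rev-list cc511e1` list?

Walking parent pointers from cc511e1: reachable set = {1429fcc, 22d5e4a, 6b91760, c41f1f8, cc511e1}.
That is 5 commits.

5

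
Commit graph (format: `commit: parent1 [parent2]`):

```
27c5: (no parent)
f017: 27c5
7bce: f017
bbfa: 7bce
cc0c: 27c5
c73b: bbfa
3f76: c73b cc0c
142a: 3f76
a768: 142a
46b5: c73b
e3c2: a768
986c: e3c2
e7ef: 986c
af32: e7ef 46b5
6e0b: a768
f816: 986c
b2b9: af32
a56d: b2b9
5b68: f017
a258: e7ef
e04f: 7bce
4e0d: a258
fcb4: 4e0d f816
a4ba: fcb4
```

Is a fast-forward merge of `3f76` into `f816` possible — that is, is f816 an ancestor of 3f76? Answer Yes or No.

A fast-forward from f816 to 3f76 is possible iff f816 is an ancestor of 3f76.
Ancestors of 3f76: {27c5, 3f76, 7bce, bbfa, c73b, cc0c, f017}.
f816 is not among them, so fast-forward is not possible.

No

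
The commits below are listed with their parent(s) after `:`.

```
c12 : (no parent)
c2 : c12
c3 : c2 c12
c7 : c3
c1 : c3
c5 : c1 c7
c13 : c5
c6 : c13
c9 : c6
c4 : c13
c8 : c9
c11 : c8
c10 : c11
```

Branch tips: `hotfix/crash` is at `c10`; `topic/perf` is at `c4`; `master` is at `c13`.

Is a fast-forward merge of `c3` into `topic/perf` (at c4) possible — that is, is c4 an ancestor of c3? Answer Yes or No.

A fast-forward from c4 to c3 is possible iff c4 is an ancestor of c3.
Ancestors of c3: {c12, c2, c3}.
c4 is not among them, so fast-forward is not possible.

No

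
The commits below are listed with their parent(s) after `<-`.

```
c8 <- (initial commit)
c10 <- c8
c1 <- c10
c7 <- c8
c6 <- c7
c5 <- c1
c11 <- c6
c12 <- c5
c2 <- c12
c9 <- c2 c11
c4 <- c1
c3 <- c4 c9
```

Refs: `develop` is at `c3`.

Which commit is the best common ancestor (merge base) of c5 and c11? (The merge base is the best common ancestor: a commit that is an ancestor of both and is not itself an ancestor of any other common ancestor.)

c8

Ancestors of c5: {c1, c10, c5, c8}.
Ancestors of c11: {c11, c6, c7, c8}.
Common ancestors: {c8}.
The only common ancestor is c8, so it is the merge base.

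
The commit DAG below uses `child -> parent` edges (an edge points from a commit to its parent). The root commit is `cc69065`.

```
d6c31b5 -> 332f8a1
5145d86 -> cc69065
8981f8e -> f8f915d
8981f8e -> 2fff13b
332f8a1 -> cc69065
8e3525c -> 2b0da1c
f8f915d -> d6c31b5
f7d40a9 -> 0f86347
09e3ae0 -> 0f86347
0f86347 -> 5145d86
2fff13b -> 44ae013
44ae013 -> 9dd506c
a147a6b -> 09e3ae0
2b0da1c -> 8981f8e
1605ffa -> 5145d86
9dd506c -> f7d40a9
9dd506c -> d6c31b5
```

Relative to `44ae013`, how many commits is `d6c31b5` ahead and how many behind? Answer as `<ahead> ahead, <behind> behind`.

0 ahead, 5 behind

Reachable from d6c31b5: {332f8a1, cc69065, d6c31b5}.
Reachable from 44ae013: {0f86347, 332f8a1, 44ae013, 5145d86, 9dd506c, cc69065, d6c31b5, f7d40a9}.
Only in d6c31b5's history (ahead): {} — 0.
Only in 44ae013's history (behind): {0f86347, 44ae013, 5145d86, 9dd506c, f7d40a9} — 5.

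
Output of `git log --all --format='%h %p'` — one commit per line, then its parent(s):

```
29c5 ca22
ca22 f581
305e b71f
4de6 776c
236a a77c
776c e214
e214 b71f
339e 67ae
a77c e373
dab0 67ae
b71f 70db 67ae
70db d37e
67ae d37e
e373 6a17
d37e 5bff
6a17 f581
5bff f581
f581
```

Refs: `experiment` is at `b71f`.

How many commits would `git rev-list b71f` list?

6

Walking parent pointers from b71f: reachable set = {5bff, 67ae, 70db, b71f, d37e, f581}.
That is 6 commits.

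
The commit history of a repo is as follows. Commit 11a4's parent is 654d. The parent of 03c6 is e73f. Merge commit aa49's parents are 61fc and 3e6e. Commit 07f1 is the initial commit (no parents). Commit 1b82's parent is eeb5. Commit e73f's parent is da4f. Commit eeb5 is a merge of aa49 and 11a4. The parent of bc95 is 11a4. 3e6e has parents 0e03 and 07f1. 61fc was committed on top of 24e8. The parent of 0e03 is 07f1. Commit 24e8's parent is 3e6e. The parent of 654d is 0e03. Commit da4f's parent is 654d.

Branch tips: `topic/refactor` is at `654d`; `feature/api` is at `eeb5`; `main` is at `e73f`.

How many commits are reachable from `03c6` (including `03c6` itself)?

Walking parent pointers from 03c6: reachable set = {03c6, 07f1, 0e03, 654d, da4f, e73f}.
That is 6 commits.

6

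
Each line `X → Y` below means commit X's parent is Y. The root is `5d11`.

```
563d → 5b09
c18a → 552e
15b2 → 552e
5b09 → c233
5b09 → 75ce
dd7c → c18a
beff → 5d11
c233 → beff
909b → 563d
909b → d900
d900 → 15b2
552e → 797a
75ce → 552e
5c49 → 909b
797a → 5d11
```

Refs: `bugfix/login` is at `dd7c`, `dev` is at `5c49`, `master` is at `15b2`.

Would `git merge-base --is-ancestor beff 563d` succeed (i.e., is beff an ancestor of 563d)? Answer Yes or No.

Yes

Ancestors of 563d (commits reachable by following parents): {552e, 563d, 5b09, 5d11, 75ce, 797a, beff, c233}.
beff is in that set, so it is an ancestor of 563d.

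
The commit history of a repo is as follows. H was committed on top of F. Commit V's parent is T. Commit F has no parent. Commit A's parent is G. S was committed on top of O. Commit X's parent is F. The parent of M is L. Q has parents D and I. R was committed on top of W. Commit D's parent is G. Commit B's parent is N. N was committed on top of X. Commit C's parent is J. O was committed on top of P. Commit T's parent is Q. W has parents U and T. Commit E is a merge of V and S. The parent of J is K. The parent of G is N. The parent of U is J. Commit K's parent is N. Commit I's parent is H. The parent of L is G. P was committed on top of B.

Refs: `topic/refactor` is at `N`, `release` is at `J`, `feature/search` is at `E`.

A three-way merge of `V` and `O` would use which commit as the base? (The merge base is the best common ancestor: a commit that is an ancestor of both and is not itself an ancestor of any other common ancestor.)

Ancestors of V: {D, F, G, H, I, N, Q, T, V, X}.
Ancestors of O: {B, F, N, O, P, X}.
Common ancestors: {F, N, X}.
Among these, N is not an ancestor of any other common ancestor — it is the merge base.

N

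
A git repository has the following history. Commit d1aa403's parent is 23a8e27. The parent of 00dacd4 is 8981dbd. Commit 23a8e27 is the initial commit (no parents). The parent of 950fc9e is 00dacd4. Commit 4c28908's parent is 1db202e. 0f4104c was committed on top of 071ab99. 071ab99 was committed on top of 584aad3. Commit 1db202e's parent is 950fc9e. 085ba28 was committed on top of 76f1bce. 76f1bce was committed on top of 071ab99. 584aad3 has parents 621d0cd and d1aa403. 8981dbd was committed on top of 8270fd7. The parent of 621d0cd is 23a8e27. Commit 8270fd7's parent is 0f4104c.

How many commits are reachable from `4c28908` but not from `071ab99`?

Reachable from 4c28908: {00dacd4, 071ab99, 0f4104c, 1db202e, 23a8e27, 4c28908, 584aad3, 621d0cd, 8270fd7, 8981dbd, 950fc9e, d1aa403}.
Reachable from 071ab99: {071ab99, 23a8e27, 584aad3, 621d0cd, d1aa403}.
In 4c28908's history but not 071ab99's: {00dacd4, 0f4104c, 1db202e, 4c28908, 8270fd7, 8981dbd, 950fc9e} — 7 commits.

7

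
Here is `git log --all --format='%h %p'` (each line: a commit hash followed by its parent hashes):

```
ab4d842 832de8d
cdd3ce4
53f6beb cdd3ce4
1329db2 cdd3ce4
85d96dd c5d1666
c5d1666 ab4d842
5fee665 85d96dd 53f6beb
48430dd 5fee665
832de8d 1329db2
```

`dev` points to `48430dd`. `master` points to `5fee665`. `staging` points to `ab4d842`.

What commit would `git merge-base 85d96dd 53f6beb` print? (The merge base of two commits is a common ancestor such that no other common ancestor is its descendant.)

cdd3ce4

Ancestors of 85d96dd: {1329db2, 832de8d, 85d96dd, ab4d842, c5d1666, cdd3ce4}.
Ancestors of 53f6beb: {53f6beb, cdd3ce4}.
Common ancestors: {cdd3ce4}.
The only common ancestor is cdd3ce4, so it is the merge base.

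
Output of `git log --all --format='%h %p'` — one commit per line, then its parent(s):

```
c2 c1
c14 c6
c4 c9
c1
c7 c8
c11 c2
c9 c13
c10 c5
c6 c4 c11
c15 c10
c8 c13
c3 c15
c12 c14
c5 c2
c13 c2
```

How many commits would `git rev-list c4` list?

5

Walking parent pointers from c4: reachable set = {c1, c13, c2, c4, c9}.
That is 5 commits.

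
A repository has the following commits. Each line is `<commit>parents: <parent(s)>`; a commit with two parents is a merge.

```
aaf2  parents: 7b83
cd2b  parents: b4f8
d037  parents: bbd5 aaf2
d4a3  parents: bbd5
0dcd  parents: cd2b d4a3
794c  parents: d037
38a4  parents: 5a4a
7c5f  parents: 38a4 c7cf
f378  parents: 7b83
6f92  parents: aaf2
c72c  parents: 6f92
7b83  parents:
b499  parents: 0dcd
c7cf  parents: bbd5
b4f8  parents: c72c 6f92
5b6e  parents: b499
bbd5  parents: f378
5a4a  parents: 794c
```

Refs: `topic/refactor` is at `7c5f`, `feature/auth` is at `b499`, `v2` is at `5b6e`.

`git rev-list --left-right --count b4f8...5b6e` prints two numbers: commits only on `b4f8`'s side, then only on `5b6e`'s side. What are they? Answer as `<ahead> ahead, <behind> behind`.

0 ahead, 7 behind

Reachable from b4f8: {6f92, 7b83, aaf2, b4f8, c72c}.
Reachable from 5b6e: {0dcd, 5b6e, 6f92, 7b83, aaf2, b499, b4f8, bbd5, c72c, cd2b, d4a3, f378}.
Only in b4f8's history (ahead): {} — 0.
Only in 5b6e's history (behind): {0dcd, 5b6e, b499, bbd5, cd2b, d4a3, f378} — 7.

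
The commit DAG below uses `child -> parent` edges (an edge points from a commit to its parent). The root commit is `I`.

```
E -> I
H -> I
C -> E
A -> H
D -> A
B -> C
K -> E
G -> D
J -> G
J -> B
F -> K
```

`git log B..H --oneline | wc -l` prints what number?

Reachable from H: {H, I}.
Reachable from B: {B, C, E, I}.
In H's history but not B's: {H} — 1 commit.

1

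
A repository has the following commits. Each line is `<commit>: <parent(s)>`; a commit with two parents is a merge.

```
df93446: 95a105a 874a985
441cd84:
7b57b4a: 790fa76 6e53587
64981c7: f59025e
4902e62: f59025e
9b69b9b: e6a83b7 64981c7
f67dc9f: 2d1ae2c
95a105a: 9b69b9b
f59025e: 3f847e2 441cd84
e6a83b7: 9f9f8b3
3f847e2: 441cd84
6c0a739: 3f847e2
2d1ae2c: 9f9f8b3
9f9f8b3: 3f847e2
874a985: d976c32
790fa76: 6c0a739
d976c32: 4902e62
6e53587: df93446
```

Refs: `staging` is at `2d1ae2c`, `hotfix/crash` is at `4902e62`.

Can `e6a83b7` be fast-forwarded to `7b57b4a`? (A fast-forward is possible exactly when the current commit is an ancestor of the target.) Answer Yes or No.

Yes

A fast-forward from e6a83b7 to 7b57b4a is possible iff e6a83b7 is an ancestor of 7b57b4a.
Ancestors of 7b57b4a: {3f847e2, 441cd84, 4902e62, 64981c7, 6c0a739, 6e53587, 790fa76, 7b57b4a, 874a985, 95a105a, 9b69b9b, 9f9f8b3, d976c32, df93446, e6a83b7, f59025e}.
e6a83b7 is among them, so fast-forward is possible.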